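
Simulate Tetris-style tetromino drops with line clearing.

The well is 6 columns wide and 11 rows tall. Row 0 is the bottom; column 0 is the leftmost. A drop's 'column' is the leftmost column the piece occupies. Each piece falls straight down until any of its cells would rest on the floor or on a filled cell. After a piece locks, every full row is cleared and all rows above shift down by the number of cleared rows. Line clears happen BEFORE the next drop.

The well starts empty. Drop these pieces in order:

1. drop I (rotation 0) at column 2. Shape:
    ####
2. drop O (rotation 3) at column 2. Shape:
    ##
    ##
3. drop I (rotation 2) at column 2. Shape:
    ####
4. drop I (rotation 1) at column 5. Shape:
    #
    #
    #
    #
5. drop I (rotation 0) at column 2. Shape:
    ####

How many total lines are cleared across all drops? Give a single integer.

Drop 1: I rot0 at col 2 lands with bottom-row=0; cleared 0 line(s) (total 0); column heights now [0 0 1 1 1 1], max=1
Drop 2: O rot3 at col 2 lands with bottom-row=1; cleared 0 line(s) (total 0); column heights now [0 0 3 3 1 1], max=3
Drop 3: I rot2 at col 2 lands with bottom-row=3; cleared 0 line(s) (total 0); column heights now [0 0 4 4 4 4], max=4
Drop 4: I rot1 at col 5 lands with bottom-row=4; cleared 0 line(s) (total 0); column heights now [0 0 4 4 4 8], max=8
Drop 5: I rot0 at col 2 lands with bottom-row=8; cleared 0 line(s) (total 0); column heights now [0 0 9 9 9 9], max=9

Answer: 0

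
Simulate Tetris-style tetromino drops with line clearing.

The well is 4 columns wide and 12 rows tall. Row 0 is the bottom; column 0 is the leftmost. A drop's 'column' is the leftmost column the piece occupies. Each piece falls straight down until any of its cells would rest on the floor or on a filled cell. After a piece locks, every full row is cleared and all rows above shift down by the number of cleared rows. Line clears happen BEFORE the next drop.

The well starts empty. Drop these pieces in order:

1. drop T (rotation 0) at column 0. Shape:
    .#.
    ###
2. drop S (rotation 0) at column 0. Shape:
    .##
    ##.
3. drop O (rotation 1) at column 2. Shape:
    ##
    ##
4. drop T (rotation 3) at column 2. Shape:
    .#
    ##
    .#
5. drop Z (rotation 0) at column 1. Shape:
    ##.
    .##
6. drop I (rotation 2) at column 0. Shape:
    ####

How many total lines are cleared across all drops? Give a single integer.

Answer: 1

Derivation:
Drop 1: T rot0 at col 0 lands with bottom-row=0; cleared 0 line(s) (total 0); column heights now [1 2 1 0], max=2
Drop 2: S rot0 at col 0 lands with bottom-row=2; cleared 0 line(s) (total 0); column heights now [3 4 4 0], max=4
Drop 3: O rot1 at col 2 lands with bottom-row=4; cleared 0 line(s) (total 0); column heights now [3 4 6 6], max=6
Drop 4: T rot3 at col 2 lands with bottom-row=6; cleared 0 line(s) (total 0); column heights now [3 4 8 9], max=9
Drop 5: Z rot0 at col 1 lands with bottom-row=9; cleared 0 line(s) (total 0); column heights now [3 11 11 10], max=11
Drop 6: I rot2 at col 0 lands with bottom-row=11; cleared 1 line(s) (total 1); column heights now [3 11 11 10], max=11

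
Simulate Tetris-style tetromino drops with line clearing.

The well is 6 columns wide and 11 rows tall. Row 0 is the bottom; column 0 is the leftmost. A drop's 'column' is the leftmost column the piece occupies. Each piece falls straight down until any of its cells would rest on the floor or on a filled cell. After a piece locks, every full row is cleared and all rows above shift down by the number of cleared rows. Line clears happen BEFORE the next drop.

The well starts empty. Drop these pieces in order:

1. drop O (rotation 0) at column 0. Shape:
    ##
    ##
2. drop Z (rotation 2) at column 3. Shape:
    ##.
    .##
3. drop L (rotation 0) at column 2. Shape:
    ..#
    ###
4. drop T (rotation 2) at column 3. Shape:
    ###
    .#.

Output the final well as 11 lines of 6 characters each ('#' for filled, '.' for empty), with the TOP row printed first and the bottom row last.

Answer: ......
......
......
......
......
...###
....#.
....#.
..###.
##.##.
##..##

Derivation:
Drop 1: O rot0 at col 0 lands with bottom-row=0; cleared 0 line(s) (total 0); column heights now [2 2 0 0 0 0], max=2
Drop 2: Z rot2 at col 3 lands with bottom-row=0; cleared 0 line(s) (total 0); column heights now [2 2 0 2 2 1], max=2
Drop 3: L rot0 at col 2 lands with bottom-row=2; cleared 0 line(s) (total 0); column heights now [2 2 3 3 4 1], max=4
Drop 4: T rot2 at col 3 lands with bottom-row=4; cleared 0 line(s) (total 0); column heights now [2 2 3 6 6 6], max=6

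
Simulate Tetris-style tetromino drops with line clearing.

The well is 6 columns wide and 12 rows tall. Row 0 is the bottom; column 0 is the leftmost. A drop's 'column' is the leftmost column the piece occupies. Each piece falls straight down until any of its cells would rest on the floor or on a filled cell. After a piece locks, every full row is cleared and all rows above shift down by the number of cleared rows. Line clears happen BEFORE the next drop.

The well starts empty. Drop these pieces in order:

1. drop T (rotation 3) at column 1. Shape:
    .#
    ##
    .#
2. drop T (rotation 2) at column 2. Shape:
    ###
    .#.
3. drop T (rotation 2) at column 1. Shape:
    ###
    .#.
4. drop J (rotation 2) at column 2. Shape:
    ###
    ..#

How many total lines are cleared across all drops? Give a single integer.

Answer: 0

Derivation:
Drop 1: T rot3 at col 1 lands with bottom-row=0; cleared 0 line(s) (total 0); column heights now [0 2 3 0 0 0], max=3
Drop 2: T rot2 at col 2 lands with bottom-row=2; cleared 0 line(s) (total 0); column heights now [0 2 4 4 4 0], max=4
Drop 3: T rot2 at col 1 lands with bottom-row=4; cleared 0 line(s) (total 0); column heights now [0 6 6 6 4 0], max=6
Drop 4: J rot2 at col 2 lands with bottom-row=5; cleared 0 line(s) (total 0); column heights now [0 6 7 7 7 0], max=7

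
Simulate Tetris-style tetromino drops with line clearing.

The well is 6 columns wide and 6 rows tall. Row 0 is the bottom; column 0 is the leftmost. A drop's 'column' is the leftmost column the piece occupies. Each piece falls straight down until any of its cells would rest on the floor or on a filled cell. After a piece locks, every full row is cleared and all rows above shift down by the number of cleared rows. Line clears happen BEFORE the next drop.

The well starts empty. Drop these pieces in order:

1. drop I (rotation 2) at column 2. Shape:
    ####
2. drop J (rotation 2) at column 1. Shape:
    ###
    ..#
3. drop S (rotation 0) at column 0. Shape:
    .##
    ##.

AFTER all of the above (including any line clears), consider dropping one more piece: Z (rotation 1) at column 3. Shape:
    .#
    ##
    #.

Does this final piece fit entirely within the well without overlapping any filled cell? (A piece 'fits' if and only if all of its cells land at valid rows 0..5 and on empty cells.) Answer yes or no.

Answer: yes

Derivation:
Drop 1: I rot2 at col 2 lands with bottom-row=0; cleared 0 line(s) (total 0); column heights now [0 0 1 1 1 1], max=1
Drop 2: J rot2 at col 1 lands with bottom-row=1; cleared 0 line(s) (total 0); column heights now [0 3 3 3 1 1], max=3
Drop 3: S rot0 at col 0 lands with bottom-row=3; cleared 0 line(s) (total 0); column heights now [4 5 5 3 1 1], max=5
Test piece Z rot1 at col 3 (width 2): heights before test = [4 5 5 3 1 1]; fits = True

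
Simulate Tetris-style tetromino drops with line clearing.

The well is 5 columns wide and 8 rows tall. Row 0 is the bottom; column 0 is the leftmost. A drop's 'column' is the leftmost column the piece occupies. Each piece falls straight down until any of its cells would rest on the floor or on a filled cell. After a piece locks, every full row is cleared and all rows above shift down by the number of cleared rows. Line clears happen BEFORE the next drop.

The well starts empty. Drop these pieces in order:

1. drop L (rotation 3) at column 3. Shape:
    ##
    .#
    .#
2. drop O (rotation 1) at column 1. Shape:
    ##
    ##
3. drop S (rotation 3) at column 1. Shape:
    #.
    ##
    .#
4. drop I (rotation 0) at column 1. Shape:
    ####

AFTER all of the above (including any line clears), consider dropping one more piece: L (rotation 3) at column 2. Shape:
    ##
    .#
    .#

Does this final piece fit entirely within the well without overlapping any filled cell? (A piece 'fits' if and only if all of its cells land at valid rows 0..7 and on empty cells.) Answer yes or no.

Answer: no

Derivation:
Drop 1: L rot3 at col 3 lands with bottom-row=0; cleared 0 line(s) (total 0); column heights now [0 0 0 3 3], max=3
Drop 2: O rot1 at col 1 lands with bottom-row=0; cleared 0 line(s) (total 0); column heights now [0 2 2 3 3], max=3
Drop 3: S rot3 at col 1 lands with bottom-row=2; cleared 0 line(s) (total 0); column heights now [0 5 4 3 3], max=5
Drop 4: I rot0 at col 1 lands with bottom-row=5; cleared 0 line(s) (total 0); column heights now [0 6 6 6 6], max=6
Test piece L rot3 at col 2 (width 2): heights before test = [0 6 6 6 6]; fits = False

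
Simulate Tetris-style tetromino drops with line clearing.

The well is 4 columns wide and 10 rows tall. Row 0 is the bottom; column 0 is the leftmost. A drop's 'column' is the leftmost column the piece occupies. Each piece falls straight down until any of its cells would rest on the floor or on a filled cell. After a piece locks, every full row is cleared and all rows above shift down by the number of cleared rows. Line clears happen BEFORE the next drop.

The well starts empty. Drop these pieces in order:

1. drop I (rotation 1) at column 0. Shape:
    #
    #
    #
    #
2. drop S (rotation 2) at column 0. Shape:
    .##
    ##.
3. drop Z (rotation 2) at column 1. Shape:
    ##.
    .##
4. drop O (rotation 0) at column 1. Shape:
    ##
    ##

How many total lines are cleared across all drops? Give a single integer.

Answer: 0

Derivation:
Drop 1: I rot1 at col 0 lands with bottom-row=0; cleared 0 line(s) (total 0); column heights now [4 0 0 0], max=4
Drop 2: S rot2 at col 0 lands with bottom-row=4; cleared 0 line(s) (total 0); column heights now [5 6 6 0], max=6
Drop 3: Z rot2 at col 1 lands with bottom-row=6; cleared 0 line(s) (total 0); column heights now [5 8 8 7], max=8
Drop 4: O rot0 at col 1 lands with bottom-row=8; cleared 0 line(s) (total 0); column heights now [5 10 10 7], max=10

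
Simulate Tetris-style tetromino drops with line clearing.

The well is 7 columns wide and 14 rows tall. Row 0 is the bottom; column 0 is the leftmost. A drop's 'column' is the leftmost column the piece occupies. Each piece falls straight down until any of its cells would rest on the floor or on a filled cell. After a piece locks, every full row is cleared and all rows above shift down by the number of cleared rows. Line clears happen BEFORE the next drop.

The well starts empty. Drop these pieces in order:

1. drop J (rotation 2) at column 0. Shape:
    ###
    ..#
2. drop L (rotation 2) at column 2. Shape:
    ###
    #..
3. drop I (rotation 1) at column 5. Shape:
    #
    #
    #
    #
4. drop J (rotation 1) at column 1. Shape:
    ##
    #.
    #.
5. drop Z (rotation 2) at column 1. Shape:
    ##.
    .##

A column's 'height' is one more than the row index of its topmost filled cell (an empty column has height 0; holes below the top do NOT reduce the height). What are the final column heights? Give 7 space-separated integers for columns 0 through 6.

Answer: 2 7 7 6 4 4 0

Derivation:
Drop 1: J rot2 at col 0 lands with bottom-row=0; cleared 0 line(s) (total 0); column heights now [2 2 2 0 0 0 0], max=2
Drop 2: L rot2 at col 2 lands with bottom-row=2; cleared 0 line(s) (total 0); column heights now [2 2 4 4 4 0 0], max=4
Drop 3: I rot1 at col 5 lands with bottom-row=0; cleared 0 line(s) (total 0); column heights now [2 2 4 4 4 4 0], max=4
Drop 4: J rot1 at col 1 lands with bottom-row=2; cleared 0 line(s) (total 0); column heights now [2 5 5 4 4 4 0], max=5
Drop 5: Z rot2 at col 1 lands with bottom-row=5; cleared 0 line(s) (total 0); column heights now [2 7 7 6 4 4 0], max=7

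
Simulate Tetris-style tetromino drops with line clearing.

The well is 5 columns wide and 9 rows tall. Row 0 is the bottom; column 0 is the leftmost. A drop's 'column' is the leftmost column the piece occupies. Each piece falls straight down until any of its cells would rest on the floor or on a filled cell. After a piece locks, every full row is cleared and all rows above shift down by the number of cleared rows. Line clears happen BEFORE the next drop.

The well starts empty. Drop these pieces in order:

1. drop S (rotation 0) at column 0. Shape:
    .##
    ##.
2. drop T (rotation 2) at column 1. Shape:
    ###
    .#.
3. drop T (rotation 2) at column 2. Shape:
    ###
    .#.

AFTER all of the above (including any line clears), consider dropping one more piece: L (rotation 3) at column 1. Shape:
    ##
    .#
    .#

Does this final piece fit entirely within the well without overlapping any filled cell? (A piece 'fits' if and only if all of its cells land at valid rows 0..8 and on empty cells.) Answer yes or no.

Answer: yes

Derivation:
Drop 1: S rot0 at col 0 lands with bottom-row=0; cleared 0 line(s) (total 0); column heights now [1 2 2 0 0], max=2
Drop 2: T rot2 at col 1 lands with bottom-row=2; cleared 0 line(s) (total 0); column heights now [1 4 4 4 0], max=4
Drop 3: T rot2 at col 2 lands with bottom-row=4; cleared 0 line(s) (total 0); column heights now [1 4 6 6 6], max=6
Test piece L rot3 at col 1 (width 2): heights before test = [1 4 6 6 6]; fits = True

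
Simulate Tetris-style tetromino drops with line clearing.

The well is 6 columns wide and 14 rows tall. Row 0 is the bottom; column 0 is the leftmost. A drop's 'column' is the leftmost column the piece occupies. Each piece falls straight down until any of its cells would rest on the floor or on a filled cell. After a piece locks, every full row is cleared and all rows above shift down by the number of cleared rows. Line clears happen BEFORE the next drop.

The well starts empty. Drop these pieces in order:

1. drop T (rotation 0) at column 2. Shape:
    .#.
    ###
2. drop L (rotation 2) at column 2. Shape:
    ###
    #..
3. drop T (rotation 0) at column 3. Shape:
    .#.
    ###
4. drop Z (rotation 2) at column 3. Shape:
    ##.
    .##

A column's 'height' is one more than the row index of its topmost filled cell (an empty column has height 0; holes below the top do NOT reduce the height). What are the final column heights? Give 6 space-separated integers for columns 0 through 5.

Answer: 0 0 3 7 7 6

Derivation:
Drop 1: T rot0 at col 2 lands with bottom-row=0; cleared 0 line(s) (total 0); column heights now [0 0 1 2 1 0], max=2
Drop 2: L rot2 at col 2 lands with bottom-row=1; cleared 0 line(s) (total 0); column heights now [0 0 3 3 3 0], max=3
Drop 3: T rot0 at col 3 lands with bottom-row=3; cleared 0 line(s) (total 0); column heights now [0 0 3 4 5 4], max=5
Drop 4: Z rot2 at col 3 lands with bottom-row=5; cleared 0 line(s) (total 0); column heights now [0 0 3 7 7 6], max=7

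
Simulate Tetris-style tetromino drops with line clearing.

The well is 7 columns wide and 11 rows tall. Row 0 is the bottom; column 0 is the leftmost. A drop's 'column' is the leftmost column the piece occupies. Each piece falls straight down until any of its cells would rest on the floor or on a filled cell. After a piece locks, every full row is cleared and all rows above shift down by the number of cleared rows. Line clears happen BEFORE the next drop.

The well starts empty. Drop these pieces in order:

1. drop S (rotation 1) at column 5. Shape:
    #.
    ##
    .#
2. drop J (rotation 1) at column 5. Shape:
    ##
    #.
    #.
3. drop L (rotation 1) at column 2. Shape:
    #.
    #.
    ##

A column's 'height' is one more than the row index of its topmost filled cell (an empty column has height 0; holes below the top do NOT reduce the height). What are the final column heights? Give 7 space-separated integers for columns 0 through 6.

Drop 1: S rot1 at col 5 lands with bottom-row=0; cleared 0 line(s) (total 0); column heights now [0 0 0 0 0 3 2], max=3
Drop 2: J rot1 at col 5 lands with bottom-row=3; cleared 0 line(s) (total 0); column heights now [0 0 0 0 0 6 6], max=6
Drop 3: L rot1 at col 2 lands with bottom-row=0; cleared 0 line(s) (total 0); column heights now [0 0 3 1 0 6 6], max=6

Answer: 0 0 3 1 0 6 6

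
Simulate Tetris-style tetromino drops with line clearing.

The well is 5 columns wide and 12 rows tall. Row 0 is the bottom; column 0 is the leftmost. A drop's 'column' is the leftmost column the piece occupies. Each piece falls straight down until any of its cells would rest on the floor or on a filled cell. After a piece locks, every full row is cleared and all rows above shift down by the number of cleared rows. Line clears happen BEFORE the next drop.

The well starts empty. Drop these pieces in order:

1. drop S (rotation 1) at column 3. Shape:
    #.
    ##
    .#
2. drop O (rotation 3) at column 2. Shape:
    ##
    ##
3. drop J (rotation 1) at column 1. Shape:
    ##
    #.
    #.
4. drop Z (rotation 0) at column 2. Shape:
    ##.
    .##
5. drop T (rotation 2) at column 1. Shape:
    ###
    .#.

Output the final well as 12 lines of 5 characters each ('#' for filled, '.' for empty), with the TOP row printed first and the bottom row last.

Answer: .....
.....
.....
.###.
..#..
..##.
.####
.###.
.###.
...#.
...##
....#

Derivation:
Drop 1: S rot1 at col 3 lands with bottom-row=0; cleared 0 line(s) (total 0); column heights now [0 0 0 3 2], max=3
Drop 2: O rot3 at col 2 lands with bottom-row=3; cleared 0 line(s) (total 0); column heights now [0 0 5 5 2], max=5
Drop 3: J rot1 at col 1 lands with bottom-row=3; cleared 0 line(s) (total 0); column heights now [0 6 6 5 2], max=6
Drop 4: Z rot0 at col 2 lands with bottom-row=5; cleared 0 line(s) (total 0); column heights now [0 6 7 7 6], max=7
Drop 5: T rot2 at col 1 lands with bottom-row=7; cleared 0 line(s) (total 0); column heights now [0 9 9 9 6], max=9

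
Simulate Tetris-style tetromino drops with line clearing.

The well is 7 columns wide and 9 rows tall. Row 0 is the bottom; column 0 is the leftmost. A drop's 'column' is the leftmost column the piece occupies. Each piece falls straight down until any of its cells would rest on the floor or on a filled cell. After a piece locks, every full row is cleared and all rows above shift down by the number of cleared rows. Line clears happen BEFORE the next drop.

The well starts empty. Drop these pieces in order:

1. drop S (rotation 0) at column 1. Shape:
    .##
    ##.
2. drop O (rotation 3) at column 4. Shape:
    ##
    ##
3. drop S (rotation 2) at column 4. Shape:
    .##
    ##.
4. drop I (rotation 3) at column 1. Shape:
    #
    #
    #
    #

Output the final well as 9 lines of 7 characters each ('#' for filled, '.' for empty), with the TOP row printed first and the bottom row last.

Answer: .......
.......
.......
.......
.#.....
.#...##
.#..##.
.#####.
.##.##.

Derivation:
Drop 1: S rot0 at col 1 lands with bottom-row=0; cleared 0 line(s) (total 0); column heights now [0 1 2 2 0 0 0], max=2
Drop 2: O rot3 at col 4 lands with bottom-row=0; cleared 0 line(s) (total 0); column heights now [0 1 2 2 2 2 0], max=2
Drop 3: S rot2 at col 4 lands with bottom-row=2; cleared 0 line(s) (total 0); column heights now [0 1 2 2 3 4 4], max=4
Drop 4: I rot3 at col 1 lands with bottom-row=1; cleared 0 line(s) (total 0); column heights now [0 5 2 2 3 4 4], max=5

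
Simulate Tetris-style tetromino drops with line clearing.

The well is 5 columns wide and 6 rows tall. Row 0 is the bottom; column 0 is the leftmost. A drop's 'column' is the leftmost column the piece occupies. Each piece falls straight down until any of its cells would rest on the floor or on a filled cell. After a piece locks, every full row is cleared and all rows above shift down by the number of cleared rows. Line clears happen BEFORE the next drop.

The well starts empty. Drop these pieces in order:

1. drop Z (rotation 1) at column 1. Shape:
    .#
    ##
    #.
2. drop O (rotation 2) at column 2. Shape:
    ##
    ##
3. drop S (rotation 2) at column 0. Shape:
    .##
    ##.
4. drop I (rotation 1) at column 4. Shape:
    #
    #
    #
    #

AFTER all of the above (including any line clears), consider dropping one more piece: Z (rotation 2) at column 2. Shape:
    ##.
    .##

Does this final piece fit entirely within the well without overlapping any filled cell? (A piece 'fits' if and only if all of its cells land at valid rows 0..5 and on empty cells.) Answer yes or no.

Answer: no

Derivation:
Drop 1: Z rot1 at col 1 lands with bottom-row=0; cleared 0 line(s) (total 0); column heights now [0 2 3 0 0], max=3
Drop 2: O rot2 at col 2 lands with bottom-row=3; cleared 0 line(s) (total 0); column heights now [0 2 5 5 0], max=5
Drop 3: S rot2 at col 0 lands with bottom-row=4; cleared 0 line(s) (total 0); column heights now [5 6 6 5 0], max=6
Drop 4: I rot1 at col 4 lands with bottom-row=0; cleared 0 line(s) (total 0); column heights now [5 6 6 5 4], max=6
Test piece Z rot2 at col 2 (width 3): heights before test = [5 6 6 5 4]; fits = False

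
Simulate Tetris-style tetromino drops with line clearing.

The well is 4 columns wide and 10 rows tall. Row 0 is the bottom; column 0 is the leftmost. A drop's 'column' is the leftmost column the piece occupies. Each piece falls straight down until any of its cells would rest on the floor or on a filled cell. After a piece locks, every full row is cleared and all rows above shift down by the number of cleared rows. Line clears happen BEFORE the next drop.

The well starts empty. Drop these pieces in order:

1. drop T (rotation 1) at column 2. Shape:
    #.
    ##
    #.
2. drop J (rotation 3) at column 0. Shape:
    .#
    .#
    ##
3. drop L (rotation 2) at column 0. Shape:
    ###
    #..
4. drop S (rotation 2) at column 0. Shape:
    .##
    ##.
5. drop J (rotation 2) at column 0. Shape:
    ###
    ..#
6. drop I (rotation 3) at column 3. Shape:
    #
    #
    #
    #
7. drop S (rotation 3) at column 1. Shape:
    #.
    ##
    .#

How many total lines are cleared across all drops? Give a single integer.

Answer: 2

Derivation:
Drop 1: T rot1 at col 2 lands with bottom-row=0; cleared 0 line(s) (total 0); column heights now [0 0 3 2], max=3
Drop 2: J rot3 at col 0 lands with bottom-row=0; cleared 0 line(s) (total 0); column heights now [1 3 3 2], max=3
Drop 3: L rot2 at col 0 lands with bottom-row=2; cleared 0 line(s) (total 0); column heights now [4 4 4 2], max=4
Drop 4: S rot2 at col 0 lands with bottom-row=4; cleared 0 line(s) (total 0); column heights now [5 6 6 2], max=6
Drop 5: J rot2 at col 0 lands with bottom-row=6; cleared 0 line(s) (total 0); column heights now [8 8 8 2], max=8
Drop 6: I rot3 at col 3 lands with bottom-row=2; cleared 2 line(s) (total 2); column heights now [6 6 6 4], max=6
Drop 7: S rot3 at col 1 lands with bottom-row=6; cleared 0 line(s) (total 2); column heights now [6 9 8 4], max=9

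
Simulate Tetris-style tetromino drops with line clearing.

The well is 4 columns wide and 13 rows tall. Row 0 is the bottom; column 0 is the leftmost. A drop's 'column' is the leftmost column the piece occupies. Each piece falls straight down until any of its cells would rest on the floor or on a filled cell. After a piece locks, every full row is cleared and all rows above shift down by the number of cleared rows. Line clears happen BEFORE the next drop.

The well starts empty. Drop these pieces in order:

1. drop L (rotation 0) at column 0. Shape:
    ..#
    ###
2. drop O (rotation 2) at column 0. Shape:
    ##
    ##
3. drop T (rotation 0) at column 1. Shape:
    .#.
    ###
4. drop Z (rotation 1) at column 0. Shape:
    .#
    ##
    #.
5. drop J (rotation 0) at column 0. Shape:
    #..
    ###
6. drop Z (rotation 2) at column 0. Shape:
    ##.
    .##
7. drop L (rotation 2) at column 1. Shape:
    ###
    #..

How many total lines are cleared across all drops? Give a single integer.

Answer: 1

Derivation:
Drop 1: L rot0 at col 0 lands with bottom-row=0; cleared 0 line(s) (total 0); column heights now [1 1 2 0], max=2
Drop 2: O rot2 at col 0 lands with bottom-row=1; cleared 0 line(s) (total 0); column heights now [3 3 2 0], max=3
Drop 3: T rot0 at col 1 lands with bottom-row=3; cleared 0 line(s) (total 0); column heights now [3 4 5 4], max=5
Drop 4: Z rot1 at col 0 lands with bottom-row=3; cleared 1 line(s) (total 1); column heights now [4 5 4 0], max=5
Drop 5: J rot0 at col 0 lands with bottom-row=5; cleared 0 line(s) (total 1); column heights now [7 6 6 0], max=7
Drop 6: Z rot2 at col 0 lands with bottom-row=6; cleared 0 line(s) (total 1); column heights now [8 8 7 0], max=8
Drop 7: L rot2 at col 1 lands with bottom-row=8; cleared 0 line(s) (total 1); column heights now [8 10 10 10], max=10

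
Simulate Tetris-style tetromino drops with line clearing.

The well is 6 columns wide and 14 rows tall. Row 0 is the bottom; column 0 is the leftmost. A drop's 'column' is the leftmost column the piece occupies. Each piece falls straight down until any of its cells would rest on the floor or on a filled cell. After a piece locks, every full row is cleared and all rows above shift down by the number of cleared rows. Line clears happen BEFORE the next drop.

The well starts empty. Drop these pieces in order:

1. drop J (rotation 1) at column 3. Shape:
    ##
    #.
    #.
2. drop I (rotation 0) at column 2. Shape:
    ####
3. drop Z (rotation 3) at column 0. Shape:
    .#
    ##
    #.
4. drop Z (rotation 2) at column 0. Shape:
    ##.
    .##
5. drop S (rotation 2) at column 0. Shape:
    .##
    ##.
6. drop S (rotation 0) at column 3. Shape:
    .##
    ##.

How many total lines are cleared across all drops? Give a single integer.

Answer: 0

Derivation:
Drop 1: J rot1 at col 3 lands with bottom-row=0; cleared 0 line(s) (total 0); column heights now [0 0 0 3 3 0], max=3
Drop 2: I rot0 at col 2 lands with bottom-row=3; cleared 0 line(s) (total 0); column heights now [0 0 4 4 4 4], max=4
Drop 3: Z rot3 at col 0 lands with bottom-row=0; cleared 0 line(s) (total 0); column heights now [2 3 4 4 4 4], max=4
Drop 4: Z rot2 at col 0 lands with bottom-row=4; cleared 0 line(s) (total 0); column heights now [6 6 5 4 4 4], max=6
Drop 5: S rot2 at col 0 lands with bottom-row=6; cleared 0 line(s) (total 0); column heights now [7 8 8 4 4 4], max=8
Drop 6: S rot0 at col 3 lands with bottom-row=4; cleared 0 line(s) (total 0); column heights now [7 8 8 5 6 6], max=8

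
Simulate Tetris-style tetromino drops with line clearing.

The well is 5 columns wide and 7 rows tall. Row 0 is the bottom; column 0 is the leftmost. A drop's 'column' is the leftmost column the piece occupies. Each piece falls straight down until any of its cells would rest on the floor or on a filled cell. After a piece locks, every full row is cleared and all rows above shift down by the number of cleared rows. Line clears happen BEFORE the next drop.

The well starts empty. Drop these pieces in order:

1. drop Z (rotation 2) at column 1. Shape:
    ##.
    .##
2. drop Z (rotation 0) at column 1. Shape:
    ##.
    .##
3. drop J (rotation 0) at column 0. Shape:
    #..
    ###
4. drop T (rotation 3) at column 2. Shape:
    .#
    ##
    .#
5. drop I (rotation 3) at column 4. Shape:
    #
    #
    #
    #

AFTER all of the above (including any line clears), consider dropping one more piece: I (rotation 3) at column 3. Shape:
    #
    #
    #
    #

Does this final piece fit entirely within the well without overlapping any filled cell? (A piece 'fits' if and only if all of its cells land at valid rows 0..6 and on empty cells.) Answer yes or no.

Drop 1: Z rot2 at col 1 lands with bottom-row=0; cleared 0 line(s) (total 0); column heights now [0 2 2 1 0], max=2
Drop 2: Z rot0 at col 1 lands with bottom-row=2; cleared 0 line(s) (total 0); column heights now [0 4 4 3 0], max=4
Drop 3: J rot0 at col 0 lands with bottom-row=4; cleared 0 line(s) (total 0); column heights now [6 5 5 3 0], max=6
Drop 4: T rot3 at col 2 lands with bottom-row=4; cleared 0 line(s) (total 0); column heights now [6 5 6 7 0], max=7
Drop 5: I rot3 at col 4 lands with bottom-row=0; cleared 0 line(s) (total 0); column heights now [6 5 6 7 4], max=7
Test piece I rot3 at col 3 (width 1): heights before test = [6 5 6 7 4]; fits = False

Answer: no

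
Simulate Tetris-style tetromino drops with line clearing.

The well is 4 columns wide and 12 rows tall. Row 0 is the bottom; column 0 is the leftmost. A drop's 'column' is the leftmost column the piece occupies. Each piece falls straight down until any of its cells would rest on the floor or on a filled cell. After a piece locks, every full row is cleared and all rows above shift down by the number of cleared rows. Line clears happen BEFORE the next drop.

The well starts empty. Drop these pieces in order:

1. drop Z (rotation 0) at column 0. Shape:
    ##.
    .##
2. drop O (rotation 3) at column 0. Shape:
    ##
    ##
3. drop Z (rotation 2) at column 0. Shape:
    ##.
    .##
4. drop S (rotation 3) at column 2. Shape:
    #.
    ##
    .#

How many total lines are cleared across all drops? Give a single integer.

Drop 1: Z rot0 at col 0 lands with bottom-row=0; cleared 0 line(s) (total 0); column heights now [2 2 1 0], max=2
Drop 2: O rot3 at col 0 lands with bottom-row=2; cleared 0 line(s) (total 0); column heights now [4 4 1 0], max=4
Drop 3: Z rot2 at col 0 lands with bottom-row=4; cleared 0 line(s) (total 0); column heights now [6 6 5 0], max=6
Drop 4: S rot3 at col 2 lands with bottom-row=4; cleared 1 line(s) (total 1); column heights now [4 5 6 5], max=6

Answer: 1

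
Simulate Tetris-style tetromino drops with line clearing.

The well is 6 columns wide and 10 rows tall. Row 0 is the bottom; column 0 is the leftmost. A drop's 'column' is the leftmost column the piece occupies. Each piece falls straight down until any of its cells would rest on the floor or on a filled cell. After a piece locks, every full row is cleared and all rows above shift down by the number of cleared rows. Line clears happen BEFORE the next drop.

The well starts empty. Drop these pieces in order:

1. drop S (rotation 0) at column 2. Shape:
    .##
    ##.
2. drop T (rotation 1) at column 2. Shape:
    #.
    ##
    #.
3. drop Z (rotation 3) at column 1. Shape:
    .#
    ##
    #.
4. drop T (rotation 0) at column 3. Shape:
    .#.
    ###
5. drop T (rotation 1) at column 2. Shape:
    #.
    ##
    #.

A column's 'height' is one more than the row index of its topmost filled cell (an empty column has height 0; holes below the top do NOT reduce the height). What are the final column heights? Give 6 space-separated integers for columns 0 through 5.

Answer: 0 5 9 8 5 4

Derivation:
Drop 1: S rot0 at col 2 lands with bottom-row=0; cleared 0 line(s) (total 0); column heights now [0 0 1 2 2 0], max=2
Drop 2: T rot1 at col 2 lands with bottom-row=1; cleared 0 line(s) (total 0); column heights now [0 0 4 3 2 0], max=4
Drop 3: Z rot3 at col 1 lands with bottom-row=3; cleared 0 line(s) (total 0); column heights now [0 5 6 3 2 0], max=6
Drop 4: T rot0 at col 3 lands with bottom-row=3; cleared 0 line(s) (total 0); column heights now [0 5 6 4 5 4], max=6
Drop 5: T rot1 at col 2 lands with bottom-row=6; cleared 0 line(s) (total 0); column heights now [0 5 9 8 5 4], max=9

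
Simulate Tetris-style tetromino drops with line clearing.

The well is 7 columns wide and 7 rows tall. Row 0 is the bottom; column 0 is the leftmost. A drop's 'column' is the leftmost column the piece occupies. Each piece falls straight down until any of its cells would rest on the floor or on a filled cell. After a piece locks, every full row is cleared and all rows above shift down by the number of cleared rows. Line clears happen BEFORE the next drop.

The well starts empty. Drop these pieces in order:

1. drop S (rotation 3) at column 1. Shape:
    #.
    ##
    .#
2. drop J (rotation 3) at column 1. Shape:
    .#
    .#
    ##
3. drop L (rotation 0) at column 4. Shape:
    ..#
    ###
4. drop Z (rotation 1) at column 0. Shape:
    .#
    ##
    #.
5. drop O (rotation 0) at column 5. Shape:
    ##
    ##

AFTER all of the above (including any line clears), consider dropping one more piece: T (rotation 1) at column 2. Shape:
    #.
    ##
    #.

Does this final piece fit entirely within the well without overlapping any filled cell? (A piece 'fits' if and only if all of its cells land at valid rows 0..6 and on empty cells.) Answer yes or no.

Drop 1: S rot3 at col 1 lands with bottom-row=0; cleared 0 line(s) (total 0); column heights now [0 3 2 0 0 0 0], max=3
Drop 2: J rot3 at col 1 lands with bottom-row=3; cleared 0 line(s) (total 0); column heights now [0 4 6 0 0 0 0], max=6
Drop 3: L rot0 at col 4 lands with bottom-row=0; cleared 0 line(s) (total 0); column heights now [0 4 6 0 1 1 2], max=6
Drop 4: Z rot1 at col 0 lands with bottom-row=3; cleared 0 line(s) (total 0); column heights now [5 6 6 0 1 1 2], max=6
Drop 5: O rot0 at col 5 lands with bottom-row=2; cleared 0 line(s) (total 0); column heights now [5 6 6 0 1 4 4], max=6
Test piece T rot1 at col 2 (width 2): heights before test = [5 6 6 0 1 4 4]; fits = False

Answer: no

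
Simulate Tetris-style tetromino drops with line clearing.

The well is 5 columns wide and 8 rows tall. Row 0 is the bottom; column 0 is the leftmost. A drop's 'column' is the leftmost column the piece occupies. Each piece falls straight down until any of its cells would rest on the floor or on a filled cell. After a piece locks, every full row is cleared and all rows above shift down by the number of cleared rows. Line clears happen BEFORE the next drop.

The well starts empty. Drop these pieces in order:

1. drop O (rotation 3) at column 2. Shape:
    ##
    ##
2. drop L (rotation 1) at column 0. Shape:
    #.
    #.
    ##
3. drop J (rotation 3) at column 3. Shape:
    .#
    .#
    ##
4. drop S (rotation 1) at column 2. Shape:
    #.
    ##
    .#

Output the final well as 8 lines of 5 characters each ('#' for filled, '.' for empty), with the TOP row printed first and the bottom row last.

Answer: .....
.....
..#..
..###
...##
#..##
#.##.
####.

Derivation:
Drop 1: O rot3 at col 2 lands with bottom-row=0; cleared 0 line(s) (total 0); column heights now [0 0 2 2 0], max=2
Drop 2: L rot1 at col 0 lands with bottom-row=0; cleared 0 line(s) (total 0); column heights now [3 1 2 2 0], max=3
Drop 3: J rot3 at col 3 lands with bottom-row=2; cleared 0 line(s) (total 0); column heights now [3 1 2 3 5], max=5
Drop 4: S rot1 at col 2 lands with bottom-row=3; cleared 0 line(s) (total 0); column heights now [3 1 6 5 5], max=6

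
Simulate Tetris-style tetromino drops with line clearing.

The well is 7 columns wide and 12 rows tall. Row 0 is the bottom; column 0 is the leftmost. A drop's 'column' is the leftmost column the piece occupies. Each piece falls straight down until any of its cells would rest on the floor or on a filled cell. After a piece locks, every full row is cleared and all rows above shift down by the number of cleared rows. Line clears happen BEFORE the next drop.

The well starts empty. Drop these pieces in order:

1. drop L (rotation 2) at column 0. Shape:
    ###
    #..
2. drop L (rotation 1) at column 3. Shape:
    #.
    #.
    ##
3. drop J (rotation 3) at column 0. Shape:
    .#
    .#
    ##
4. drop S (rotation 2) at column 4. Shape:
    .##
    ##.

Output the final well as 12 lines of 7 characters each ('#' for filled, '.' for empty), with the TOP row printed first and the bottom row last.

Drop 1: L rot2 at col 0 lands with bottom-row=0; cleared 0 line(s) (total 0); column heights now [2 2 2 0 0 0 0], max=2
Drop 2: L rot1 at col 3 lands with bottom-row=0; cleared 0 line(s) (total 0); column heights now [2 2 2 3 1 0 0], max=3
Drop 3: J rot3 at col 0 lands with bottom-row=2; cleared 0 line(s) (total 0); column heights now [3 5 2 3 1 0 0], max=5
Drop 4: S rot2 at col 4 lands with bottom-row=1; cleared 0 line(s) (total 0); column heights now [3 5 2 3 2 3 3], max=5

Answer: .......
.......
.......
.......
.......
.......
.......
.#.....
.#.....
##.#.##
######.
#..##..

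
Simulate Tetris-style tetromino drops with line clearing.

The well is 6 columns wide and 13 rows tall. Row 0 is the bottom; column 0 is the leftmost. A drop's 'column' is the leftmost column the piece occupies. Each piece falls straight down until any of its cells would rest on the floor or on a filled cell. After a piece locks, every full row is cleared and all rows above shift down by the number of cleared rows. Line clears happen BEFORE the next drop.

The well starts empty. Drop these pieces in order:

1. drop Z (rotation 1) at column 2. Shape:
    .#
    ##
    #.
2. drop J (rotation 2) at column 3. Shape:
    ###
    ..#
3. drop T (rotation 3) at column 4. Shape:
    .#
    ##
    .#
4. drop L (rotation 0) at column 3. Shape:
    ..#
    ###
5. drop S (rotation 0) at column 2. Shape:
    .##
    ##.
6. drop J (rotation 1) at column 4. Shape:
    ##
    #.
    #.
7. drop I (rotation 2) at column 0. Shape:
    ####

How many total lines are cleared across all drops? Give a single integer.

Answer: 0

Derivation:
Drop 1: Z rot1 at col 2 lands with bottom-row=0; cleared 0 line(s) (total 0); column heights now [0 0 2 3 0 0], max=3
Drop 2: J rot2 at col 3 lands with bottom-row=2; cleared 0 line(s) (total 0); column heights now [0 0 2 4 4 4], max=4
Drop 3: T rot3 at col 4 lands with bottom-row=4; cleared 0 line(s) (total 0); column heights now [0 0 2 4 6 7], max=7
Drop 4: L rot0 at col 3 lands with bottom-row=7; cleared 0 line(s) (total 0); column heights now [0 0 2 8 8 9], max=9
Drop 5: S rot0 at col 2 lands with bottom-row=8; cleared 0 line(s) (total 0); column heights now [0 0 9 10 10 9], max=10
Drop 6: J rot1 at col 4 lands with bottom-row=10; cleared 0 line(s) (total 0); column heights now [0 0 9 10 13 13], max=13
Drop 7: I rot2 at col 0 lands with bottom-row=10; cleared 0 line(s) (total 0); column heights now [11 11 11 11 13 13], max=13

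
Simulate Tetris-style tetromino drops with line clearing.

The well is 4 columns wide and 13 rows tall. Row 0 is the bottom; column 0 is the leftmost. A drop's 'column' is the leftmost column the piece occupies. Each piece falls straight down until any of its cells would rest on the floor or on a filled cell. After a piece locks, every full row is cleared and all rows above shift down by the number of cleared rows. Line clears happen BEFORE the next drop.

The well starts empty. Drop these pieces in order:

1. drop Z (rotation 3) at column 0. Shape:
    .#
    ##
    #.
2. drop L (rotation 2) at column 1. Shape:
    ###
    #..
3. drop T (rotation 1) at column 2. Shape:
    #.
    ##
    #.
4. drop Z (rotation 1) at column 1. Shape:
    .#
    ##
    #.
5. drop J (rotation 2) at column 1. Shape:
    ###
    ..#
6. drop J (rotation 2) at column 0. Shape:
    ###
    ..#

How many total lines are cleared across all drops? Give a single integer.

Answer: 0

Derivation:
Drop 1: Z rot3 at col 0 lands with bottom-row=0; cleared 0 line(s) (total 0); column heights now [2 3 0 0], max=3
Drop 2: L rot2 at col 1 lands with bottom-row=3; cleared 0 line(s) (total 0); column heights now [2 5 5 5], max=5
Drop 3: T rot1 at col 2 lands with bottom-row=5; cleared 0 line(s) (total 0); column heights now [2 5 8 7], max=8
Drop 4: Z rot1 at col 1 lands with bottom-row=7; cleared 0 line(s) (total 0); column heights now [2 9 10 7], max=10
Drop 5: J rot2 at col 1 lands with bottom-row=9; cleared 0 line(s) (total 0); column heights now [2 11 11 11], max=11
Drop 6: J rot2 at col 0 lands with bottom-row=11; cleared 0 line(s) (total 0); column heights now [13 13 13 11], max=13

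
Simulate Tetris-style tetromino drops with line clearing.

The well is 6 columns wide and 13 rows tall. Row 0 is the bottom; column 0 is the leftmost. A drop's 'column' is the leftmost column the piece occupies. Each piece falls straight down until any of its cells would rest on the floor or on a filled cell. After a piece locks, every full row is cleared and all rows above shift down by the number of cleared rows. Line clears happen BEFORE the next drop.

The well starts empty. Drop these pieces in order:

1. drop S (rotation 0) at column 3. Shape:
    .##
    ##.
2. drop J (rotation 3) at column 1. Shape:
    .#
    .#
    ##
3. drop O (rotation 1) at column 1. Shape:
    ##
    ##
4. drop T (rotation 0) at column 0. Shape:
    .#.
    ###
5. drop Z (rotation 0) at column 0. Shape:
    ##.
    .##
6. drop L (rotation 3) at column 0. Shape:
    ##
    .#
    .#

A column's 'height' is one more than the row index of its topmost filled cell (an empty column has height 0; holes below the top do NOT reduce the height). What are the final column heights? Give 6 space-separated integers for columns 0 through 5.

Answer: 12 12 8 1 2 2

Derivation:
Drop 1: S rot0 at col 3 lands with bottom-row=0; cleared 0 line(s) (total 0); column heights now [0 0 0 1 2 2], max=2
Drop 2: J rot3 at col 1 lands with bottom-row=0; cleared 0 line(s) (total 0); column heights now [0 1 3 1 2 2], max=3
Drop 3: O rot1 at col 1 lands with bottom-row=3; cleared 0 line(s) (total 0); column heights now [0 5 5 1 2 2], max=5
Drop 4: T rot0 at col 0 lands with bottom-row=5; cleared 0 line(s) (total 0); column heights now [6 7 6 1 2 2], max=7
Drop 5: Z rot0 at col 0 lands with bottom-row=7; cleared 0 line(s) (total 0); column heights now [9 9 8 1 2 2], max=9
Drop 6: L rot3 at col 0 lands with bottom-row=9; cleared 0 line(s) (total 0); column heights now [12 12 8 1 2 2], max=12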